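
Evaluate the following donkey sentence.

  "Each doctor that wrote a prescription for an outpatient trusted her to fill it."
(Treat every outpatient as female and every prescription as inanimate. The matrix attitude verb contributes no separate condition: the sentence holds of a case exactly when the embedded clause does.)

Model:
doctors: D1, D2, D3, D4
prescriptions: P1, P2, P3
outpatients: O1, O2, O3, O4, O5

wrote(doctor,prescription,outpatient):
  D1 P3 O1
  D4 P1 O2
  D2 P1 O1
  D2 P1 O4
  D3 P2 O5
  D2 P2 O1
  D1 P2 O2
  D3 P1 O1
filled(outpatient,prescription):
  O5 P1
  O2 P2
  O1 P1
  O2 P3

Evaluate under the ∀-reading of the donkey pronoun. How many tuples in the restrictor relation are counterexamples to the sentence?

5

"her" takes "an outpatient" as antecedent and "it" takes "a prescription"; both are donkey pronouns co-varying with the restrictor.
Strong reading: for every (d,p,o) with wrote(d,p,o), filled(o,p).
Restrictor triples: (D1,P2,O2)→filled(O2,P2) ✓  (D1,P3,O1)→filled(O1,P3) ✗  (D2,P1,O1)→filled(O1,P1) ✓  (D2,P1,O4)→filled(O4,P1) ✗  (D2,P2,O1)→filled(O1,P2) ✗  (D3,P1,O1)→filled(O1,P1) ✓  (D3,P2,O5)→filled(O5,P2) ✗  (D4,P1,O2)→filled(O2,P1) ✗
Counterexamples (restrictor triples failing the scope): 5.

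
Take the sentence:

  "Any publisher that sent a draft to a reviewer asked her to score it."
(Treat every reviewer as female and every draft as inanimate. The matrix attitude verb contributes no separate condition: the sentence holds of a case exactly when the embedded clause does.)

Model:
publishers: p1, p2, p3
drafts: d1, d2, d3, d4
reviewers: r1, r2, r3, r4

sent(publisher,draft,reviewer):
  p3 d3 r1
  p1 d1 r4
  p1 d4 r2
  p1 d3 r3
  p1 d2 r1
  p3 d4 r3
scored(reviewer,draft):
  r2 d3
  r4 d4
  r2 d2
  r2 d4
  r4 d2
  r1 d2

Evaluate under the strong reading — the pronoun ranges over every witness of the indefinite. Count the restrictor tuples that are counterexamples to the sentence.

4

"her" takes "a reviewer" as antecedent and "it" takes "a draft"; both are donkey pronouns co-varying with the restrictor.
Strong reading: for every (p,d,r) with sent(p,d,r), scored(r,d).
Restrictor triples: (p1,d1,r4)→scored(r4,d1) ✗  (p1,d2,r1)→scored(r1,d2) ✓  (p1,d3,r3)→scored(r3,d3) ✗  (p1,d4,r2)→scored(r2,d4) ✓  (p3,d3,r1)→scored(r1,d3) ✗  (p3,d4,r3)→scored(r3,d4) ✗
Counterexamples (restrictor triples failing the scope): 4.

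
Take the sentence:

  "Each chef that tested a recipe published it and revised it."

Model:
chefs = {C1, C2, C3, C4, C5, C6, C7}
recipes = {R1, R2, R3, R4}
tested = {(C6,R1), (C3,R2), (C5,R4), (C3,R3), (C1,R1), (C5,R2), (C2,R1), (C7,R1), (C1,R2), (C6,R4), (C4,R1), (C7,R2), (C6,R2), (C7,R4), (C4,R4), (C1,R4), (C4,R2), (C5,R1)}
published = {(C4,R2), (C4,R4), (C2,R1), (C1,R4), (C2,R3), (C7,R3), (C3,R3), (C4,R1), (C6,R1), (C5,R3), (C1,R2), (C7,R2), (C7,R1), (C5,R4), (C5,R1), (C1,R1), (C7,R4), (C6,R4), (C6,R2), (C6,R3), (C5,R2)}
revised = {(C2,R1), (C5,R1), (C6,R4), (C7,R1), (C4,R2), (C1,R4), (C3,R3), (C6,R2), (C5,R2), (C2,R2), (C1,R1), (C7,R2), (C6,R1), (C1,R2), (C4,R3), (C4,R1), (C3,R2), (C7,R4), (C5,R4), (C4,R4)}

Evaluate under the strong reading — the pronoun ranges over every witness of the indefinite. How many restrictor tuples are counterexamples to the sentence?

1

"it" takes "a recipe" as antecedent — a donkey pronoun bound across the clause boundary.
Strong reading: for every (c,r) with tested(c,r), published(c,r) ∧ revised(c,r).
Restrictor pairs: (C1,R1) ✓  (C1,R2) ✓  (C1,R4) ✓  (C2,R1) ✓  (C3,R2) ✗  (C3,R3) ✓  (C4,R1) ✓  (C4,R2) ✓  (C4,R4) ✓  (C5,R1) ✓  (C5,R2) ✓  (C5,R4) ✓  (C6,R1) ✓  (C6,R2) ✓  (C6,R4) ✓  (C7,R1) ✓  (C7,R2) ✓  (C7,R4) ✓
Counterexamples (restrictor pairs failing the scope): 1.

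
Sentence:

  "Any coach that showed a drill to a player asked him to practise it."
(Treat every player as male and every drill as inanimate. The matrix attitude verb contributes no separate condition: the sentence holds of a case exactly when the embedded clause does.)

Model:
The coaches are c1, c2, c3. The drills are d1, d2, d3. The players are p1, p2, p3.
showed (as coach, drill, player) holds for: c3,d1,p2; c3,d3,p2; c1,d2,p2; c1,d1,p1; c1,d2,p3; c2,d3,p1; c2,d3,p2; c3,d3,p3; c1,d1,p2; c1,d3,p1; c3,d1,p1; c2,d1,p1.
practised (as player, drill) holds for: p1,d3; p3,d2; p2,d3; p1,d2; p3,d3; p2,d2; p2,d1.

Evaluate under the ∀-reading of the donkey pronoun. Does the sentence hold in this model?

"him" takes "a player" as antecedent and "it" takes "a drill"; both are donkey pronouns co-varying with the restrictor.
Strong reading: for every (c,d,p) with showed(c,d,p), practised(p,d).
Restrictor triples: (c1,d1,p1)→practised(p1,d1) ✗  (c1,d1,p2)→practised(p2,d1) ✓  (c1,d2,p2)→practised(p2,d2) ✓  (c1,d2,p3)→practised(p3,d2) ✓  (c1,d3,p1)→practised(p1,d3) ✓  (c2,d1,p1)→practised(p1,d1) ✗  (c2,d3,p1)→practised(p1,d3) ✓  (c2,d3,p2)→practised(p2,d3) ✓  (c3,d1,p1)→practised(p1,d1) ✗  (c3,d1,p2)→practised(p2,d1) ✓  (c3,d3,p2)→practised(p2,d3) ✓  (c3,d3,p3)→practised(p3,d3) ✓
Counterexample: (c1,d1,p1) — practised(p1,d1) does not hold.

False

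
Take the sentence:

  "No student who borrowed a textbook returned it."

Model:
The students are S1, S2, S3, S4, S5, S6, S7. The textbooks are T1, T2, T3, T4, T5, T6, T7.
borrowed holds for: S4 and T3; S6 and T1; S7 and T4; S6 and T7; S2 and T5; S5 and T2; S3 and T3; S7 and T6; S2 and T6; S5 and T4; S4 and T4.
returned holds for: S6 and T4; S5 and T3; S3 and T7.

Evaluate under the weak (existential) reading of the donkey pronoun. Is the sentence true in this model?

"it" takes "a textbook" as antecedent — a donkey pronoun bound across the clause boundary.
Truth condition: for no (s,t) with borrowed(s,t) does returned(s,t) hold.
Restrictor pairs — does the scope hold? (S2,T5):fails  (S2,T6):fails  (S3,T3):fails  (S4,T3):fails  (S4,T4):fails  (S5,T2):fails  (S5,T4):fails  (S6,T1):fails  (S6,T7):fails  (S7,T4):fails  (S7,T6):fails
Scope holds for no restrictor pair, so the sentence is true.

True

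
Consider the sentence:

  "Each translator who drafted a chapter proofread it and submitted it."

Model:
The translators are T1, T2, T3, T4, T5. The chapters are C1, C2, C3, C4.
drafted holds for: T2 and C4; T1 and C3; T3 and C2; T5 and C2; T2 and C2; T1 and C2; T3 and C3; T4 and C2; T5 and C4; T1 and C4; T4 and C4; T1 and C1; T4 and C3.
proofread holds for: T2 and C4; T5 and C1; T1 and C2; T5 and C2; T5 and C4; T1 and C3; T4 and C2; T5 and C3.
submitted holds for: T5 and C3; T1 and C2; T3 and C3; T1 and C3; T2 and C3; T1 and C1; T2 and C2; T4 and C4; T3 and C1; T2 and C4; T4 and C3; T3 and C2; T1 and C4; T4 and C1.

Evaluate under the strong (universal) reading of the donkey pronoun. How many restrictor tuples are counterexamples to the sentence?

"it" takes "a chapter" as antecedent — a donkey pronoun bound across the clause boundary.
Strong reading: for every (t,c) with drafted(t,c), proofread(t,c) ∧ submitted(t,c).
Restrictor pairs: (T1,C1) ✗  (T1,C2) ✓  (T1,C3) ✓  (T1,C4) ✗  (T2,C2) ✗  (T2,C4) ✓  (T3,C2) ✗  (T3,C3) ✗  (T4,C2) ✗  (T4,C3) ✗  (T4,C4) ✗  (T5,C2) ✗  (T5,C4) ✗
Counterexamples (restrictor pairs failing the scope): 10.

10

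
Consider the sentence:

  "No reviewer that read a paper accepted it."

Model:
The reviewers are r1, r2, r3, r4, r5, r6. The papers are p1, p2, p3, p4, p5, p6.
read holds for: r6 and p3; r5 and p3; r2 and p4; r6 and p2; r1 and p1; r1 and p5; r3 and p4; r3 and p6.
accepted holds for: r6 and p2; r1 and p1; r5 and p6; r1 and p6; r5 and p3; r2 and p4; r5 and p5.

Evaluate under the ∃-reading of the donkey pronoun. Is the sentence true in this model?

"it" takes "a paper" as antecedent — a donkey pronoun bound across the clause boundary.
Truth condition: for no (r,p) with read(r,p) does accepted(r,p) hold.
Restrictor pairs — does the scope hold? (r1,p1):holds  (r1,p5):fails  (r2,p4):holds  (r3,p4):fails  (r3,p6):fails  (r5,p3):holds  (r6,p2):holds  (r6,p3):fails
Scope holds for 4 pair(s), so the sentence is false.

False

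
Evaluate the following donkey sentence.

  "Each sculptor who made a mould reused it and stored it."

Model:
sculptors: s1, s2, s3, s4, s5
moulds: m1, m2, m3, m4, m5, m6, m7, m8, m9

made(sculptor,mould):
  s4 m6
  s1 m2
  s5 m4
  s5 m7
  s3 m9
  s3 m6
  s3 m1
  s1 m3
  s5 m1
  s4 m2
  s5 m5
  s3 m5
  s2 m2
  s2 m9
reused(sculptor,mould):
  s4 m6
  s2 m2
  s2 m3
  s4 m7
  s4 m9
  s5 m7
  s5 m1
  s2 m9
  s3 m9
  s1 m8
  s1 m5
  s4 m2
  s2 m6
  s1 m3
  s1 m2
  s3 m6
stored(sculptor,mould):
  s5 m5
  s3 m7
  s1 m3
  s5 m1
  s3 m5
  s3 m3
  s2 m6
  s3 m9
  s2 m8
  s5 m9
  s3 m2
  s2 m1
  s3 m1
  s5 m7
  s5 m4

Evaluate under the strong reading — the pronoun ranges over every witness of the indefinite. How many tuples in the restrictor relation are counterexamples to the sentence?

"it" takes "a mould" as antecedent — a donkey pronoun bound across the clause boundary.
Strong reading: for every (s,m) with made(s,m), reused(s,m) ∧ stored(s,m).
Restrictor pairs: (s1,m2) ✗  (s1,m3) ✓  (s2,m2) ✗  (s2,m9) ✗  (s3,m1) ✗  (s3,m5) ✗  (s3,m6) ✗  (s3,m9) ✓  (s4,m2) ✗  (s4,m6) ✗  (s5,m1) ✓  (s5,m4) ✗  (s5,m5) ✗  (s5,m7) ✓
Counterexamples (restrictor pairs failing the scope): 10.

10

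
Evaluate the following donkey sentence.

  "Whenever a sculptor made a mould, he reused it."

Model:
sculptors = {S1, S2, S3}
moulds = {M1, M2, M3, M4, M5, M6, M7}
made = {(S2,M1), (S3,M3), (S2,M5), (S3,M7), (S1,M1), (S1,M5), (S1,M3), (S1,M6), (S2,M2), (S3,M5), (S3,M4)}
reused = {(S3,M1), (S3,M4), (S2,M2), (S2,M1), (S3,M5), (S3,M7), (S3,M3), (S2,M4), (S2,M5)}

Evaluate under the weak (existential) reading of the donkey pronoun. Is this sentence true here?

"it" takes "a mould" as antecedent — a donkey pronoun bound across the clause boundary.
Weak reading: every sculptor s with some made-mould has at least one made-mould m such that reused(s,m).
Per sculptor: S1:✗  S2:✓  S3:✓
S1 has no witness among its made-moulds.

False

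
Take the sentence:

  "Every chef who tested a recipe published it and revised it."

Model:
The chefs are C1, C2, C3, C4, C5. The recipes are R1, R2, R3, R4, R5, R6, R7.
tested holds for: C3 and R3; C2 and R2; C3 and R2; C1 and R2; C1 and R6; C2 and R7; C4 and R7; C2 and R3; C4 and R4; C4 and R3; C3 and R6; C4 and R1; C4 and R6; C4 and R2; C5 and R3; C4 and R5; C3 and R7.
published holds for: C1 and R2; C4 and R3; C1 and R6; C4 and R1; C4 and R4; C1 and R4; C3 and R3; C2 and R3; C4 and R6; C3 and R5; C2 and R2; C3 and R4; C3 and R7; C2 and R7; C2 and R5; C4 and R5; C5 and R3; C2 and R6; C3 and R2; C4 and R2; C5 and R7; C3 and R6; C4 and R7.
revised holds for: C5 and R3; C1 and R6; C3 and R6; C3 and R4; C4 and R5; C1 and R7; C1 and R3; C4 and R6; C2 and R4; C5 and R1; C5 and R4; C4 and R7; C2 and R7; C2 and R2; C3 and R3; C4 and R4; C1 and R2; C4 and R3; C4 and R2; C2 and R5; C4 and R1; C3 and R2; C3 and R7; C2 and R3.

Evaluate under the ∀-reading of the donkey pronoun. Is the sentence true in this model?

"it" takes "a recipe" as antecedent — a donkey pronoun bound across the clause boundary.
Strong reading: for every (c,r) with tested(c,r), published(c,r) ∧ revised(c,r).
Restrictor pairs: (C1,R2) ✓  (C1,R6) ✓  (C2,R2) ✓  (C2,R3) ✓  (C2,R7) ✓  (C3,R2) ✓  (C3,R3) ✓  (C3,R6) ✓  (C3,R7) ✓  (C4,R1) ✓  (C4,R2) ✓  (C4,R3) ✓  (C4,R4) ✓  (C4,R5) ✓  (C4,R6) ✓  (C4,R7) ✓  (C5,R3) ✓
Every restrictor pair satisfies the scope.

True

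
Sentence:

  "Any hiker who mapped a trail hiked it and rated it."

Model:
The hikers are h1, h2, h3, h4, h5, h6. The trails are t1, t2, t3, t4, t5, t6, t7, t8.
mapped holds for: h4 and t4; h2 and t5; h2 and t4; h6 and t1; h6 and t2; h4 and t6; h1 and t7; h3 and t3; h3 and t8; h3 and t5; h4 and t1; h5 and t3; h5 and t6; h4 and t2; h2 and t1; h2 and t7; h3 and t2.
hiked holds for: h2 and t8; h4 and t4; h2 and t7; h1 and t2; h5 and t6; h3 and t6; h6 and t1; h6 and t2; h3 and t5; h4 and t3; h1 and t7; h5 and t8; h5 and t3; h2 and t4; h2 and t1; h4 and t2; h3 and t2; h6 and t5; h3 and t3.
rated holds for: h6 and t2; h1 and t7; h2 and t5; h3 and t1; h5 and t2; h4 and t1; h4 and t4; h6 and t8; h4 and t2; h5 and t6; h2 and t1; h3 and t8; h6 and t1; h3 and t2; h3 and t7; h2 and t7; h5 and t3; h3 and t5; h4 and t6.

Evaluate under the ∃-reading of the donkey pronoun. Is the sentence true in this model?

"it" takes "a trail" as antecedent — a donkey pronoun bound across the clause boundary.
Weak reading: every hiker h with some mapped-trail has at least one mapped-trail t such that hiked(h,t) ∧ rated(h,t).
Per hiker: h1:✓  h2:✓  h3:✓  h4:✓  h5:✓  h6:✓
Every hiker in the restrictor has a witness.

True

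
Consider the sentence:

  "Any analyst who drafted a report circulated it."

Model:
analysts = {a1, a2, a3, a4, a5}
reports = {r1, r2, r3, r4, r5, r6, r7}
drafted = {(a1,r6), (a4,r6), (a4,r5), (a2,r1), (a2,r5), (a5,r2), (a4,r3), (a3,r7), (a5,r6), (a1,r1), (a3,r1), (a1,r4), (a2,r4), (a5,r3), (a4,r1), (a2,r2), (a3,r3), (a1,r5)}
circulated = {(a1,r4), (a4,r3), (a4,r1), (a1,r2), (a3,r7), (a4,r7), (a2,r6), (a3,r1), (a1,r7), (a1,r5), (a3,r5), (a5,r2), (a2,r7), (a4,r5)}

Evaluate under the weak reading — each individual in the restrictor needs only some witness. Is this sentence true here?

"it" takes "a report" as antecedent — a donkey pronoun bound across the clause boundary.
Weak reading: every analyst a with some drafted-report has at least one drafted-report r such that circulated(a,r).
Per analyst: a1:✓  a2:✗  a3:✓  a4:✓  a5:✓
a2 has no witness among its drafted-reports.

False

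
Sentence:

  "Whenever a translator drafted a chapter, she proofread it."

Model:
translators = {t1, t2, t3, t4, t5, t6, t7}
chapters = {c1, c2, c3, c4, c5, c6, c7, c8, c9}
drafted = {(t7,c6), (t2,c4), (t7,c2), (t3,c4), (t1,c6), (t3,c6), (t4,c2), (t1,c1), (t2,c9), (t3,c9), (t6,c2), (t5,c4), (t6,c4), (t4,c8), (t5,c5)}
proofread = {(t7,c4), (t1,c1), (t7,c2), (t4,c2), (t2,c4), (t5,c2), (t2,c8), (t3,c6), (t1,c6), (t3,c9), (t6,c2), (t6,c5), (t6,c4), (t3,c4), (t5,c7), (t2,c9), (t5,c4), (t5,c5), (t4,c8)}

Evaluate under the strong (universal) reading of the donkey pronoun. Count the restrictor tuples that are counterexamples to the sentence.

1

"it" takes "a chapter" as antecedent — a donkey pronoun bound across the clause boundary.
Strong reading: for every (t,c) with drafted(t,c), proofread(t,c).
Restrictor pairs: (t1,c1) ✓  (t1,c6) ✓  (t2,c4) ✓  (t2,c9) ✓  (t3,c4) ✓  (t3,c6) ✓  (t3,c9) ✓  (t4,c2) ✓  (t4,c8) ✓  (t5,c4) ✓  (t5,c5) ✓  (t6,c2) ✓  (t6,c4) ✓  (t7,c2) ✓  (t7,c6) ✗
Counterexamples (restrictor pairs failing the scope): 1.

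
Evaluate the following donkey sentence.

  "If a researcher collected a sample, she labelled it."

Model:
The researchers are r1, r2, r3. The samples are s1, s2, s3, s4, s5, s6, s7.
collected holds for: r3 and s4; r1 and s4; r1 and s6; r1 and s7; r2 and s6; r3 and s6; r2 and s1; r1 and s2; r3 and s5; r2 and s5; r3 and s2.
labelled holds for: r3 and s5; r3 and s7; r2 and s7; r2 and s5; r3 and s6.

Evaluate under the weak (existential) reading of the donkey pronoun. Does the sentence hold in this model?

"it" takes "a sample" as antecedent — a donkey pronoun bound across the clause boundary.
Weak reading: every researcher r with some collected-sample has at least one collected-sample s such that labelled(r,s).
Per researcher: r1:✗  r2:✓  r3:✓
r1 has no witness among its collected-samples.

False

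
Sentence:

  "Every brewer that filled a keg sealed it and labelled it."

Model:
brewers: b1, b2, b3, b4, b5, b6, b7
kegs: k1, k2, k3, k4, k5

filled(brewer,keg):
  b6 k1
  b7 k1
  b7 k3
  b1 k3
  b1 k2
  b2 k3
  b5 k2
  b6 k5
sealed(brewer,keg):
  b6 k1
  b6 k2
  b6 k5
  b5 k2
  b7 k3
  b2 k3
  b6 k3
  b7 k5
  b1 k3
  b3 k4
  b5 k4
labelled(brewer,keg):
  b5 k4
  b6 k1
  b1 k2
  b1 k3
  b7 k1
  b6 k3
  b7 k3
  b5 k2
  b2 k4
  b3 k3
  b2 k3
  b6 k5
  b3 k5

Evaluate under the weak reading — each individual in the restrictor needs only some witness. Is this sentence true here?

"it" takes "a keg" as antecedent — a donkey pronoun bound across the clause boundary.
Weak reading: every brewer b with some filled-keg has at least one filled-keg k such that sealed(b,k) ∧ labelled(b,k).
Per brewer: b1:✓  b2:✓  b5:✓  b6:✓  b7:✓
Every brewer in the restrictor has a witness.

True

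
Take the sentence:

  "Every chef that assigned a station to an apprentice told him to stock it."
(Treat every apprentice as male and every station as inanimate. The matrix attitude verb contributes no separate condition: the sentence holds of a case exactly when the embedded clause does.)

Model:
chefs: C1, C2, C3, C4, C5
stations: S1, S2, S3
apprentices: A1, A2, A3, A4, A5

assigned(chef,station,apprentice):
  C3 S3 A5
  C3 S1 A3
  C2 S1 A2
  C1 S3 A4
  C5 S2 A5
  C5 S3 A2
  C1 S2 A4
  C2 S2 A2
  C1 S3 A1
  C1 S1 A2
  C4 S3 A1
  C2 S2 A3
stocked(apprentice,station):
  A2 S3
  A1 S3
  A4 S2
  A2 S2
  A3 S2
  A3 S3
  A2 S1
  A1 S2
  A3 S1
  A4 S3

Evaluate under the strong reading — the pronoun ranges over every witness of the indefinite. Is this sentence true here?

"him" takes "an apprentice" as antecedent and "it" takes "a station"; both are donkey pronouns co-varying with the restrictor.
Strong reading: for every (c,s,a) with assigned(c,s,a), stocked(a,s).
Restrictor triples: (C1,S1,A2)→stocked(A2,S1) ✓  (C1,S2,A4)→stocked(A4,S2) ✓  (C1,S3,A1)→stocked(A1,S3) ✓  (C1,S3,A4)→stocked(A4,S3) ✓  (C2,S1,A2)→stocked(A2,S1) ✓  (C2,S2,A2)→stocked(A2,S2) ✓  (C2,S2,A3)→stocked(A3,S2) ✓  (C3,S1,A3)→stocked(A3,S1) ✓  (C3,S3,A5)→stocked(A5,S3) ✗  (C4,S3,A1)→stocked(A1,S3) ✓  (C5,S2,A5)→stocked(A5,S2) ✗  (C5,S3,A2)→stocked(A2,S3) ✓
Counterexample: (C3,S3,A5) — stocked(A5,S3) does not hold.

False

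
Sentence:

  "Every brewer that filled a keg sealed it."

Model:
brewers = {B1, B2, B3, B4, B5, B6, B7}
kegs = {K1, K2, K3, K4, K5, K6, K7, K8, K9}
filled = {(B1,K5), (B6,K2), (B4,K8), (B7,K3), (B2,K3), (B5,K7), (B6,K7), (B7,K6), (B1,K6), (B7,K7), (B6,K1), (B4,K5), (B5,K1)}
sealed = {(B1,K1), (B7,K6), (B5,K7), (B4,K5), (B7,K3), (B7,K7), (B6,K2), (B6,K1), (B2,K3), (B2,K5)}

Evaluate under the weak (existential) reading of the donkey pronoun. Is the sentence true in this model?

False

"it" takes "a keg" as antecedent — a donkey pronoun bound across the clause boundary.
Weak reading: every brewer b with some filled-keg has at least one filled-keg k such that sealed(b,k).
Per brewer: B1:✗  B2:✓  B4:✓  B5:✓  B6:✓  B7:✓
B1 has no witness among its filled-kegs.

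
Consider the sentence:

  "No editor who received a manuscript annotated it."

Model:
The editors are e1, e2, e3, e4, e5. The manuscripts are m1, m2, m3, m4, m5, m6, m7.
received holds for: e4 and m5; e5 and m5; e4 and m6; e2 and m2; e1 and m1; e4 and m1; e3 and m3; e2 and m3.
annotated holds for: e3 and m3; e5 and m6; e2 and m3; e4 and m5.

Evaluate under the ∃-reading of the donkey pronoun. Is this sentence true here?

"it" takes "a manuscript" as antecedent — a donkey pronoun bound across the clause boundary.
Truth condition: for no (e,m) with received(e,m) does annotated(e,m) hold.
Restrictor pairs — does the scope hold? (e1,m1):fails  (e2,m2):fails  (e2,m3):holds  (e3,m3):holds  (e4,m1):fails  (e4,m5):holds  (e4,m6):fails  (e5,m5):fails
Scope holds for 3 pair(s), so the sentence is false.

False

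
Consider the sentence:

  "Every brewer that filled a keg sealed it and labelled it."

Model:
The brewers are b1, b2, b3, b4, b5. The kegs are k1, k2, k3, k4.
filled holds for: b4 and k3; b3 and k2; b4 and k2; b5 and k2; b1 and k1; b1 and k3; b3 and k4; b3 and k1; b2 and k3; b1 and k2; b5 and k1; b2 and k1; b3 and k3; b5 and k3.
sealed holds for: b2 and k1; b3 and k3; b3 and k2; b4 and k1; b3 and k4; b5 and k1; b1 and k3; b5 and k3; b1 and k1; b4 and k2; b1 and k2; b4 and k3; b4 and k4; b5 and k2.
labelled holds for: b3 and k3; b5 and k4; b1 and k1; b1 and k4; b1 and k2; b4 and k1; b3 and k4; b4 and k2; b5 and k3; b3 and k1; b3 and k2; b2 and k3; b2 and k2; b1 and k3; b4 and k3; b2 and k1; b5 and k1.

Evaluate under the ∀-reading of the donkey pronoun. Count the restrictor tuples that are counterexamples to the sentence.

3

"it" takes "a keg" as antecedent — a donkey pronoun bound across the clause boundary.
Strong reading: for every (b,k) with filled(b,k), sealed(b,k) ∧ labelled(b,k).
Restrictor pairs: (b1,k1) ✓  (b1,k2) ✓  (b1,k3) ✓  (b2,k1) ✓  (b2,k3) ✗  (b3,k1) ✗  (b3,k2) ✓  (b3,k3) ✓  (b3,k4) ✓  (b4,k2) ✓  (b4,k3) ✓  (b5,k1) ✓  (b5,k2) ✗  (b5,k3) ✓
Counterexamples (restrictor pairs failing the scope): 3.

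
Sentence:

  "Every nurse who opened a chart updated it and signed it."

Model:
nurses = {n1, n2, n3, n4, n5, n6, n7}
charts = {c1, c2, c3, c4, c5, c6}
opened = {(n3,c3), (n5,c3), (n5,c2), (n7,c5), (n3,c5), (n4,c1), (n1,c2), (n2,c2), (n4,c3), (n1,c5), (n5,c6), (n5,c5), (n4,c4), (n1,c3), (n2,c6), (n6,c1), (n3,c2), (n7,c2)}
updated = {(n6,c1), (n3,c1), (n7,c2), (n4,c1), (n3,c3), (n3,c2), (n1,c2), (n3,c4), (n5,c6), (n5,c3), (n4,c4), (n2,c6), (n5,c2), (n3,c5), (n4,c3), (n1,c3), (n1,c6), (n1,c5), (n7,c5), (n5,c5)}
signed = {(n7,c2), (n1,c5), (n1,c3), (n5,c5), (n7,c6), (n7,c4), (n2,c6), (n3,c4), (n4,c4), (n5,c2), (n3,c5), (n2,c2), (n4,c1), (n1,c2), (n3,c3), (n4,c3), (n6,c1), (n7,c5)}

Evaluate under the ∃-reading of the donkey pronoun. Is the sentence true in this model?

"it" takes "a chart" as antecedent — a donkey pronoun bound across the clause boundary.
Weak reading: every nurse n with some opened-chart has at least one opened-chart c such that updated(n,c) ∧ signed(n,c).
Per nurse: n1:✓  n2:✓  n3:✓  n4:✓  n5:✓  n6:✓  n7:✓
Every nurse in the restrictor has a witness.

True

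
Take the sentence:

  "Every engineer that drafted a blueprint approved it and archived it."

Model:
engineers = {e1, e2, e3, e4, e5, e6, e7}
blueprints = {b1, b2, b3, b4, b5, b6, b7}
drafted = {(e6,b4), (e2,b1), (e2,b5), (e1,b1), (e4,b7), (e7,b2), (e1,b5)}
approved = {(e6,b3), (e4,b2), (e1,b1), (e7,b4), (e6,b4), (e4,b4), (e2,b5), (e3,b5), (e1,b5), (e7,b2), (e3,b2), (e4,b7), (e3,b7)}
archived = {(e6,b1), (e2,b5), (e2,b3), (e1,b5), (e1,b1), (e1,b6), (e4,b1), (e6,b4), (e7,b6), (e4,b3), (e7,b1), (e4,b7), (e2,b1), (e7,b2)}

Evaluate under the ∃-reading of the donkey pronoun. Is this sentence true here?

True

"it" takes "a blueprint" as antecedent — a donkey pronoun bound across the clause boundary.
Weak reading: every engineer e with some drafted-blueprint has at least one drafted-blueprint b such that approved(e,b) ∧ archived(e,b).
Per engineer: e1:✓  e2:✓  e4:✓  e6:✓  e7:✓
Every engineer in the restrictor has a witness.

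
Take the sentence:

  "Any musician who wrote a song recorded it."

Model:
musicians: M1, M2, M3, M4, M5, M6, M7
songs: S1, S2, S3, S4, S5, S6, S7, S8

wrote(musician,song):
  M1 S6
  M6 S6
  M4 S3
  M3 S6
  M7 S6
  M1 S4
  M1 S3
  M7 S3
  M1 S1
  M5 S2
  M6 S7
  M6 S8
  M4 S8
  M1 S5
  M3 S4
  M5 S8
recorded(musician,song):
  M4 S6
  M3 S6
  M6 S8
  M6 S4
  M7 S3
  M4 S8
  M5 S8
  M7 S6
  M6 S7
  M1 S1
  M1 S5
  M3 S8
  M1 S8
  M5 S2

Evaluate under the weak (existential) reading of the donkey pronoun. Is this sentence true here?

"it" takes "a song" as antecedent — a donkey pronoun bound across the clause boundary.
Weak reading: every musician m with some wrote-song has at least one wrote-song s such that recorded(m,s).
Per musician: M1:✓  M3:✓  M4:✓  M5:✓  M6:✓  M7:✓
Every musician in the restrictor has a witness.

True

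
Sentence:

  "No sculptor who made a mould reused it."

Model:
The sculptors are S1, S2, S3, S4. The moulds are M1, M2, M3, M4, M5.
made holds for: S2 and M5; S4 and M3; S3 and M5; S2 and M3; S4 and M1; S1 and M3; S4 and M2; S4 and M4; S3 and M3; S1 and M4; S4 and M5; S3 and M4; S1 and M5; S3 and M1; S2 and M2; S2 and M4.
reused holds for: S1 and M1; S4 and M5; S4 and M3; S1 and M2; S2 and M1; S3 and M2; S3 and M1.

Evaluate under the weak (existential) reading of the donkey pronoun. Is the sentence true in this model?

False

"it" takes "a mould" as antecedent — a donkey pronoun bound across the clause boundary.
Truth condition: for no (s,m) with made(s,m) does reused(s,m) hold.
Restrictor pairs — does the scope hold? (S1,M3):fails  (S1,M4):fails  (S1,M5):fails  (S2,M2):fails  (S2,M3):fails  (S2,M4):fails  (S2,M5):fails  (S3,M1):holds  (S3,M3):fails  (S3,M4):fails  (S3,M5):fails  (S4,M1):fails  (S4,M2):fails  (S4,M3):holds  (S4,M4):fails  (S4,M5):holds
Scope holds for 3 pair(s), so the sentence is false.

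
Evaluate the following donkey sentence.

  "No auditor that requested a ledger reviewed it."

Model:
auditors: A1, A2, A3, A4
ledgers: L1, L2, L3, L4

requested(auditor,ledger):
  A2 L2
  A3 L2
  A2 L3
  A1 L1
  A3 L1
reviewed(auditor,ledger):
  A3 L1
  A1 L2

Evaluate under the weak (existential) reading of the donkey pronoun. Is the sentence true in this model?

"it" takes "a ledger" as antecedent — a donkey pronoun bound across the clause boundary.
Truth condition: for no (a,l) with requested(a,l) does reviewed(a,l) hold.
Restrictor pairs — does the scope hold? (A1,L1):fails  (A2,L2):fails  (A2,L3):fails  (A3,L1):holds  (A3,L2):fails
Scope holds for 1 pair(s), so the sentence is false.

False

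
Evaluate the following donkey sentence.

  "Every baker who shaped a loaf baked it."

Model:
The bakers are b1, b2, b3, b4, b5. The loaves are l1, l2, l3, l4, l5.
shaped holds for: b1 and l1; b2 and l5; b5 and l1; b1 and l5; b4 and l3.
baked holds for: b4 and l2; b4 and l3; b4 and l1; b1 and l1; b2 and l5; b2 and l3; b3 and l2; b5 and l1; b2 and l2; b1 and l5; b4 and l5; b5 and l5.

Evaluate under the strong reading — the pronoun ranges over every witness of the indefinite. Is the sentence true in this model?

True

"it" takes "a loaf" as antecedent — a donkey pronoun bound across the clause boundary.
Strong reading: for every (b,l) with shaped(b,l), baked(b,l).
Restrictor pairs: (b1,l1) ✓  (b1,l5) ✓  (b2,l5) ✓  (b4,l3) ✓  (b5,l1) ✓
Every restrictor pair satisfies the scope.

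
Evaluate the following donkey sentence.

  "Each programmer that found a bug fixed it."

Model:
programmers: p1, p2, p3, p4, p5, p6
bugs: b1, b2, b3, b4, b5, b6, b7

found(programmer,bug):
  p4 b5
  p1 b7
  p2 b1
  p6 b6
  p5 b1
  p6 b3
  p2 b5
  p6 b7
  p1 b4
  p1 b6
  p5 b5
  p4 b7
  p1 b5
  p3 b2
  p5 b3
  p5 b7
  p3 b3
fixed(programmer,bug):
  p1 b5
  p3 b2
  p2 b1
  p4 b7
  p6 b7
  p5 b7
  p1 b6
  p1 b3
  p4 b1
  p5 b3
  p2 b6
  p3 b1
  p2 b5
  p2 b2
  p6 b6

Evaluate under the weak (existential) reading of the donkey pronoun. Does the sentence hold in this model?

"it" takes "a bug" as antecedent — a donkey pronoun bound across the clause boundary.
Weak reading: every programmer p with some found-bug has at least one found-bug b such that fixed(p,b).
Per programmer: p1:✓  p2:✓  p3:✓  p4:✓  p5:✓  p6:✓
Every programmer in the restrictor has a witness.

True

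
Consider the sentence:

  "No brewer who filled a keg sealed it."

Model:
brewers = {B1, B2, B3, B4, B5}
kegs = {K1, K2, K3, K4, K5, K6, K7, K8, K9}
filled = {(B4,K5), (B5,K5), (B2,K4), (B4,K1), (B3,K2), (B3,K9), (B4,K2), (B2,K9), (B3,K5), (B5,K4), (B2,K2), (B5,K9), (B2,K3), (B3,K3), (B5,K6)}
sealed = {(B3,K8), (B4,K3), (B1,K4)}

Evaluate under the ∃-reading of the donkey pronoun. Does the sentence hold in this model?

True

"it" takes "a keg" as antecedent — a donkey pronoun bound across the clause boundary.
Truth condition: for no (b,k) with filled(b,k) does sealed(b,k) hold.
Restrictor pairs — does the scope hold? (B2,K2):fails  (B2,K3):fails  (B2,K4):fails  (B2,K9):fails  (B3,K2):fails  (B3,K3):fails  (B3,K5):fails  (B3,K9):fails  (B4,K1):fails  (B4,K2):fails  (B4,K5):fails  (B5,K4):fails  (B5,K5):fails  (B5,K6):fails  (B5,K9):fails
Scope holds for no restrictor pair, so the sentence is true.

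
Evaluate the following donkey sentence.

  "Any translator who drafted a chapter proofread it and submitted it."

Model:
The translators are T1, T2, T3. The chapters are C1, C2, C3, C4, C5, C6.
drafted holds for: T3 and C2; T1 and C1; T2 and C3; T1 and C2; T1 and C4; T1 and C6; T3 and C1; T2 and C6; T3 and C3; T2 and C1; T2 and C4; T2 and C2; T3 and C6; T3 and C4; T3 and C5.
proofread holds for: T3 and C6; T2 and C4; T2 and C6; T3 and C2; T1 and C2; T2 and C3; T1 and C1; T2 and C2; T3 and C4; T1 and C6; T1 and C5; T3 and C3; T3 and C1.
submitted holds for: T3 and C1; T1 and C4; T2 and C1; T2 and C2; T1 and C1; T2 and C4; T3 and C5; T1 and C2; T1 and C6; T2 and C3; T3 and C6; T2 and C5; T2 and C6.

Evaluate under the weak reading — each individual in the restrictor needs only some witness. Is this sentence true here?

True

"it" takes "a chapter" as antecedent — a donkey pronoun bound across the clause boundary.
Weak reading: every translator t with some drafted-chapter has at least one drafted-chapter c such that proofread(t,c) ∧ submitted(t,c).
Per translator: T1:✓  T2:✓  T3:✓
Every translator in the restrictor has a witness.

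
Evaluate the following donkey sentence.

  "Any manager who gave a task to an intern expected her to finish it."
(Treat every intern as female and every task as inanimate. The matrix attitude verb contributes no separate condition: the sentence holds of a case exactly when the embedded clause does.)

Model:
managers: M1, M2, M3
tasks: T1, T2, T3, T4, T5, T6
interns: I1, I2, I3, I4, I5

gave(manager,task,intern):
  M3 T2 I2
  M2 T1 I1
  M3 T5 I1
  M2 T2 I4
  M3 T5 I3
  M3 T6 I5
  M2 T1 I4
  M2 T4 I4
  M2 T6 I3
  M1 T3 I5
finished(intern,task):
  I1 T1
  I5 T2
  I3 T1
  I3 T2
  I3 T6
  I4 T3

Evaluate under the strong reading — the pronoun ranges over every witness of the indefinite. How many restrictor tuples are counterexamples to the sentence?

8

"her" takes "an intern" as antecedent and "it" takes "a task"; both are donkey pronouns co-varying with the restrictor.
Strong reading: for every (m,t,i) with gave(m,t,i), finished(i,t).
Restrictor triples: (M1,T3,I5)→finished(I5,T3) ✗  (M2,T1,I1)→finished(I1,T1) ✓  (M2,T1,I4)→finished(I4,T1) ✗  (M2,T2,I4)→finished(I4,T2) ✗  (M2,T4,I4)→finished(I4,T4) ✗  (M2,T6,I3)→finished(I3,T6) ✓  (M3,T2,I2)→finished(I2,T2) ✗  (M3,T5,I1)→finished(I1,T5) ✗  (M3,T5,I3)→finished(I3,T5) ✗  (M3,T6,I5)→finished(I5,T6) ✗
Counterexamples (restrictor triples failing the scope): 8.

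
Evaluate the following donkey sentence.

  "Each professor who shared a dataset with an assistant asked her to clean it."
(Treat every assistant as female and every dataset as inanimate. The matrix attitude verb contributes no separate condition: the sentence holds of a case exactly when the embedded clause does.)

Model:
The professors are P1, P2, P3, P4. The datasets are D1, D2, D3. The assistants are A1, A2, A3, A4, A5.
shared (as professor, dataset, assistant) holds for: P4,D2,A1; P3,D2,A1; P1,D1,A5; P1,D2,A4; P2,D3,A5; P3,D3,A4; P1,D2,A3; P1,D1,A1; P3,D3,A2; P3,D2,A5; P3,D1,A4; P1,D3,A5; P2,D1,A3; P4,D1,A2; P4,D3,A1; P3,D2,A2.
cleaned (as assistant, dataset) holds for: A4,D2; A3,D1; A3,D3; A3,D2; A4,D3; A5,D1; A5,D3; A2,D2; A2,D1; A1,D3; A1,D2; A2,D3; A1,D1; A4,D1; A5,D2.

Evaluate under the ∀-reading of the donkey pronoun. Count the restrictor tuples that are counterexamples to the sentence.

0

"her" takes "an assistant" as antecedent and "it" takes "a dataset"; both are donkey pronouns co-varying with the restrictor.
Strong reading: for every (p,d,a) with shared(p,d,a), cleaned(a,d).
Restrictor triples: (P1,D1,A1)→cleaned(A1,D1) ✓  (P1,D1,A5)→cleaned(A5,D1) ✓  (P1,D2,A3)→cleaned(A3,D2) ✓  (P1,D2,A4)→cleaned(A4,D2) ✓  (P1,D3,A5)→cleaned(A5,D3) ✓  (P2,D1,A3)→cleaned(A3,D1) ✓  (P2,D3,A5)→cleaned(A5,D3) ✓  (P3,D1,A4)→cleaned(A4,D1) ✓  (P3,D2,A1)→cleaned(A1,D2) ✓  (P3,D2,A2)→cleaned(A2,D2) ✓  (P3,D2,A5)→cleaned(A5,D2) ✓  (P3,D3,A2)→cleaned(A2,D3) ✓  (P3,D3,A4)→cleaned(A4,D3) ✓  (P4,D1,A2)→cleaned(A2,D1) ✓  (P4,D2,A1)→cleaned(A1,D2) ✓  (P4,D3,A1)→cleaned(A1,D3) ✓
Counterexamples (restrictor triples failing the scope): 0.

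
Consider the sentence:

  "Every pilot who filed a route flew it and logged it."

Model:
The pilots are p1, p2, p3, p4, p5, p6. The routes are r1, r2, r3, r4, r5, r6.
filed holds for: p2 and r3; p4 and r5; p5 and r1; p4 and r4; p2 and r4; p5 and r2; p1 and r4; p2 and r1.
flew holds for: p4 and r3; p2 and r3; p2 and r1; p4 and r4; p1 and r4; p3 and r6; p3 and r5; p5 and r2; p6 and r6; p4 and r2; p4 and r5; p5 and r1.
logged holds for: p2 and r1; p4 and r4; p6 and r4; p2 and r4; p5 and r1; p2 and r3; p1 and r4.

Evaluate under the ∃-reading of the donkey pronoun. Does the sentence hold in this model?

"it" takes "a route" as antecedent — a donkey pronoun bound across the clause boundary.
Weak reading: every pilot p with some filed-route has at least one filed-route r such that flew(p,r) ∧ logged(p,r).
Per pilot: p1:✓  p2:✓  p4:✓  p5:✓
Every pilot in the restrictor has a witness.

True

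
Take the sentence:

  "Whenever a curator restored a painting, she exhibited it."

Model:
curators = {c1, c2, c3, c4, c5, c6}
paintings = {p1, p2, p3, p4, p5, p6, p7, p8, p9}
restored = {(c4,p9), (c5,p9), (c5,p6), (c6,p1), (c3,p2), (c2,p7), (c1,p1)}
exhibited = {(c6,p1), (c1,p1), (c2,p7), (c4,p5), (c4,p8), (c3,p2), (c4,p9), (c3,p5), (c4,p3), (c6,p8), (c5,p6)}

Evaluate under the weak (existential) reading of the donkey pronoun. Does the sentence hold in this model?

"it" takes "a painting" as antecedent — a donkey pronoun bound across the clause boundary.
Weak reading: every curator c with some restored-painting has at least one restored-painting p such that exhibited(c,p).
Per curator: c1:✓  c2:✓  c3:✓  c4:✓  c5:✓  c6:✓
Every curator in the restrictor has a witness.

True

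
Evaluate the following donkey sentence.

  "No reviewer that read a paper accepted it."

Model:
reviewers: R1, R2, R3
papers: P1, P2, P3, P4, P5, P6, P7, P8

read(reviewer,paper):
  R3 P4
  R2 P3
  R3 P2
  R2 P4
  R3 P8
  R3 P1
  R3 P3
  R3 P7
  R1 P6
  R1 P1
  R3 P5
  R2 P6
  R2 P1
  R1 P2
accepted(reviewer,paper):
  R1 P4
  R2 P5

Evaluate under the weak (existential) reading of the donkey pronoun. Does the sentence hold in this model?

"it" takes "a paper" as antecedent — a donkey pronoun bound across the clause boundary.
Truth condition: for no (r,p) with read(r,p) does accepted(r,p) hold.
Restrictor pairs — does the scope hold? (R1,P1):fails  (R1,P2):fails  (R1,P6):fails  (R2,P1):fails  (R2,P3):fails  (R2,P4):fails  (R2,P6):fails  (R3,P1):fails  (R3,P2):fails  (R3,P3):fails  (R3,P4):fails  (R3,P5):fails  (R3,P7):fails  (R3,P8):fails
Scope holds for no restrictor pair, so the sentence is true.

True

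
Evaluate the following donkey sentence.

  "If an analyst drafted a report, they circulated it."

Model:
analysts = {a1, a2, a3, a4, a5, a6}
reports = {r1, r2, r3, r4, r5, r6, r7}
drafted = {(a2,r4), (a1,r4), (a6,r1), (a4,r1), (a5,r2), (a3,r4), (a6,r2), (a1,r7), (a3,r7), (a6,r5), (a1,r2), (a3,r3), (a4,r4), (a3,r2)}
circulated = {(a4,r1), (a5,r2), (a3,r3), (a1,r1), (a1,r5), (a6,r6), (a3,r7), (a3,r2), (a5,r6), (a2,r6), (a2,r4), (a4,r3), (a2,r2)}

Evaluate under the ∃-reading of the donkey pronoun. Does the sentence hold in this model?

False

"it" takes "a report" as antecedent — a donkey pronoun bound across the clause boundary.
Weak reading: every analyst a with some drafted-report has at least one drafted-report r such that circulated(a,r).
Per analyst: a1:✗  a2:✓  a3:✓  a4:✓  a5:✓  a6:✗
a1 has no witness among its drafted-reports.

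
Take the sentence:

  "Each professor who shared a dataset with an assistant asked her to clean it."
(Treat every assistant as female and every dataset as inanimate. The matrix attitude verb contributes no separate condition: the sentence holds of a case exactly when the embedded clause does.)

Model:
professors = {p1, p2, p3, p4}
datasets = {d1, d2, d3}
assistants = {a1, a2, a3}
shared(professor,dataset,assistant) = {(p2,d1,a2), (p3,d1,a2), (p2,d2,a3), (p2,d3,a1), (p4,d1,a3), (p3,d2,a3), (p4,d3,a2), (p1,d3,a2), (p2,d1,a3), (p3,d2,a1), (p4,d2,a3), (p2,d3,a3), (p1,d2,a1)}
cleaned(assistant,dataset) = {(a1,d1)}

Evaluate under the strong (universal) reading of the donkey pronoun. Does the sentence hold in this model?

"her" takes "an assistant" as antecedent and "it" takes "a dataset"; both are donkey pronouns co-varying with the restrictor.
Strong reading: for every (p,d,a) with shared(p,d,a), cleaned(a,d).
Restrictor triples: (p1,d2,a1)→cleaned(a1,d2) ✗  (p1,d3,a2)→cleaned(a2,d3) ✗  (p2,d1,a2)→cleaned(a2,d1) ✗  (p2,d1,a3)→cleaned(a3,d1) ✗  (p2,d2,a3)→cleaned(a3,d2) ✗  (p2,d3,a1)→cleaned(a1,d3) ✗  (p2,d3,a3)→cleaned(a3,d3) ✗  (p3,d1,a2)→cleaned(a2,d1) ✗  (p3,d2,a1)→cleaned(a1,d2) ✗  (p3,d2,a3)→cleaned(a3,d2) ✗  (p4,d1,a3)→cleaned(a3,d1) ✗  (p4,d2,a3)→cleaned(a3,d2) ✗  (p4,d3,a2)→cleaned(a2,d3) ✗
Counterexample: (p1,d2,a1) — cleaned(a1,d2) does not hold.

False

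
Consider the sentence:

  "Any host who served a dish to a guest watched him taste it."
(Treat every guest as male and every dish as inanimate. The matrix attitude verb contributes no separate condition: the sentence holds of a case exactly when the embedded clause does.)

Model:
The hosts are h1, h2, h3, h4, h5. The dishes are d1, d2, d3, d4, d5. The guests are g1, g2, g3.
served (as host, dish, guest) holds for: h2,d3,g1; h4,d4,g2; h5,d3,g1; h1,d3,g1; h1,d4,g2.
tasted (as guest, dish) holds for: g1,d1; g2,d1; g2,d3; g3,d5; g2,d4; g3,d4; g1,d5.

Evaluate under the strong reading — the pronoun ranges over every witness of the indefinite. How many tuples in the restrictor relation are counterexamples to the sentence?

3

"him" takes "a guest" as antecedent and "it" takes "a dish"; both are donkey pronouns co-varying with the restrictor.
Strong reading: for every (h,d,g) with served(h,d,g), tasted(g,d).
Restrictor triples: (h1,d3,g1)→tasted(g1,d3) ✗  (h1,d4,g2)→tasted(g2,d4) ✓  (h2,d3,g1)→tasted(g1,d3) ✗  (h4,d4,g2)→tasted(g2,d4) ✓  (h5,d3,g1)→tasted(g1,d3) ✗
Counterexamples (restrictor triples failing the scope): 3.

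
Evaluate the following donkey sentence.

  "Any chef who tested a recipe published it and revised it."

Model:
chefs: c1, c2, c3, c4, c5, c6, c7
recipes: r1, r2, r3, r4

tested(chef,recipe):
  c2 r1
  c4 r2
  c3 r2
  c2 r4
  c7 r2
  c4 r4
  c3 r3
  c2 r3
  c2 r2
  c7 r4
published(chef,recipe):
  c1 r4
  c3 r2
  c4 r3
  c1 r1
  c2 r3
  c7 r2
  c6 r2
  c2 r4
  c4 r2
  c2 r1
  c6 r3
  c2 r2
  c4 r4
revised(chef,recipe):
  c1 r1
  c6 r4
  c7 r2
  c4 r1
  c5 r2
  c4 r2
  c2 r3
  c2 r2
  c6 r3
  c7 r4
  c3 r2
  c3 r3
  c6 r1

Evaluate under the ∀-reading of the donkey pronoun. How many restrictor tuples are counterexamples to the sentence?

"it" takes "a recipe" as antecedent — a donkey pronoun bound across the clause boundary.
Strong reading: for every (c,r) with tested(c,r), published(c,r) ∧ revised(c,r).
Restrictor pairs: (c2,r1) ✗  (c2,r2) ✓  (c2,r3) ✓  (c2,r4) ✗  (c3,r2) ✓  (c3,r3) ✗  (c4,r2) ✓  (c4,r4) ✗  (c7,r2) ✓  (c7,r4) ✗
Counterexamples (restrictor pairs failing the scope): 5.

5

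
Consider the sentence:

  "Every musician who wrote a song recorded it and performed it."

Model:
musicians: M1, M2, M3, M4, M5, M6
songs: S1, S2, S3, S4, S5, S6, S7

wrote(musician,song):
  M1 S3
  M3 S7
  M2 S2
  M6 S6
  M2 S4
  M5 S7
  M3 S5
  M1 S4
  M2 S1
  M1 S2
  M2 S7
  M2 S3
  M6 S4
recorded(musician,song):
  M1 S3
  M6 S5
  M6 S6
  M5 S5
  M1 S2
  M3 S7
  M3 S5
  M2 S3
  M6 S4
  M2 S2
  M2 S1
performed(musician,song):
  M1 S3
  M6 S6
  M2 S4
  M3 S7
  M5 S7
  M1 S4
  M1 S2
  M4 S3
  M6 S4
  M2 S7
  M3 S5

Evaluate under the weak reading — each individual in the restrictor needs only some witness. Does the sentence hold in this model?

"it" takes "a song" as antecedent — a donkey pronoun bound across the clause boundary.
Weak reading: every musician m with some wrote-song has at least one wrote-song s such that recorded(m,s) ∧ performed(m,s).
Per musician: M1:✓  M2:✗  M3:✓  M5:✗  M6:✓
M2 has no witness among its wrote-songs.

False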